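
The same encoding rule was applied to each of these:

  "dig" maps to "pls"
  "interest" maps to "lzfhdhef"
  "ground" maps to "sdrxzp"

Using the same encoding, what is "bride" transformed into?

ndlph

The shift depends on letter class: consonant d→p is +12, but vowel i→l is +3. Two shifts are in play — +3 for a/e/i/o/u, +12 for every other letter.
Applying it to bride: b(cons)+12=n, r(cons)+12=d, i(vowel)+3=l, d(cons)+12=p, e(vowel)+3=h.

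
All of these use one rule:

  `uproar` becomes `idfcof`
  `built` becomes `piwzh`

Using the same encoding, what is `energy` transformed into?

sbsfum

Compare letters: u→i is +14, p→d is +14, r→f is +14 — a constant shift. Every letter moves 14 places later in the alphabet, wrapping around z→a.
Applying it to energy: e+14=s, n+14=b, e+14=s, r+14=f, g+14=u, y+14=m.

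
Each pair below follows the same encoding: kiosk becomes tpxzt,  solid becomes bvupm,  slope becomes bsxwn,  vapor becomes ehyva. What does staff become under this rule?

bajmo

Shifts by position in kiosk: pos 0: k→t (+9), pos 1: i→p (+7), pos 2: o→x (+9), pos 3: s→z (+7) — repeating every 2. It's a Vigenère-style cipher with numeric key [9,7]: position i shifts by key[i mod 2].
On staff: s+9=b, t+7=a, a+9=j, f+7=m, f+9=o.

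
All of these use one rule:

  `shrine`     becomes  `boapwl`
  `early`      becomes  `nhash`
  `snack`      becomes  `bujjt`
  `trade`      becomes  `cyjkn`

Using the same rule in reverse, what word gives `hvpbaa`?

The shifts repeat in a cycle of length 2: positions 0,1,… shift by +9, +7, then the pattern repeats.
Decoding hvpbaa: h−9=y, v−7=o, p−9=g, b−7=u, a−9=r, a−7=t.

yogurt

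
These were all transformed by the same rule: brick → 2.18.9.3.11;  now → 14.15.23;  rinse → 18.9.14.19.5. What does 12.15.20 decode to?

Letters become their 1-indexed alphabet positions: a=1 … z=26.
Decoding 12.15.20: 12=l, 15=o, 20=t.

lot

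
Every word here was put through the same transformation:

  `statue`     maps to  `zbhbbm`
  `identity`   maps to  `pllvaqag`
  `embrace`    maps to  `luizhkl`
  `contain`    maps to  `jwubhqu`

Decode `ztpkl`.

slice

Shifts by position in statue: pos 0: s→z (+7), pos 1: t→b (+8), pos 2: a→h (+7), pos 3: t→b (+8) — repeating every 2. The shifts repeat in a cycle of length 2: positions 0,1,… shift by +7, +8, then the pattern repeats.
Undoing it on ztpkl: z−7=s, t−8=l, p−7=i, k−8=c, l−7=e.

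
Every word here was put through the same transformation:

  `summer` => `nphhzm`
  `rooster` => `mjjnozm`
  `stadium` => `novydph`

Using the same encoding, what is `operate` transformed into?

Every letter moves 21 places later in the alphabet, wrapping around z→a.
Applying it to operate: o+21=j, p+21=k, e+21=z, r+21=m, a+21=v, t+21=o, e+21=z.

jkzmvoz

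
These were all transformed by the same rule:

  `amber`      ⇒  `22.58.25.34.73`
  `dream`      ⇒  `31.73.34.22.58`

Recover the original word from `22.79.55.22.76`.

atlas

Each letter becomes 3×(its alphabet position, a=1..z=26) + 19.
Reversing it on 22.79.55.22.76: 22→(22−19)÷3=1=a, 79→(79−19)÷3=20=t, 55→(55−19)÷3=12=l, 22→(22−19)÷3=1=a, 76→(76−19)÷3=19=s.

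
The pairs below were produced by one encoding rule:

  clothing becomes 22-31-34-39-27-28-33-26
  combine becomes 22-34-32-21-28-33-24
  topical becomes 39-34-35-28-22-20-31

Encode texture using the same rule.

c is letter #3 and maps to 22: an offset of 19. The number is (letter's place in the alphabet, a=1) + 19.
On texture: t=20→39, e=5→24, x=24→43, t=20→39, u=21→40, r=18→37, e=5→24.

39-24-43-39-40-37-24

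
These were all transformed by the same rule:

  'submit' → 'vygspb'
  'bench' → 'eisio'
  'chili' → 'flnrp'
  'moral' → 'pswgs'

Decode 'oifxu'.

learn

In submit: s→v is +3, u→y is +4, b→g is +5, m→s is +6 — the shift increases by 1 each position. Each letter shifts forward by (position + 3), i.e. 3, 4, 5, … — the shift grows by one for each successive letter.
Undoing it on oifxu: o−3=l, i−4=e, f−5=a, x−6=r, u−7=n.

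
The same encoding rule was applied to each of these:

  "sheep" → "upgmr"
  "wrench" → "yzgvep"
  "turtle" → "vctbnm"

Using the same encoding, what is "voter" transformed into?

xwvmt

Shifts by position in sheep: pos 0: s→u (+2), pos 1: h→p (+8), pos 2: e→g (+2), pos 3: e→m (+8) — repeating every 2. It's a Vigenère-style cipher with numeric key [2,8]: position i shifts by key[i mod 2].
For voter: v+2=x, o+8=w, t+2=v, e+8=m, r+2=t.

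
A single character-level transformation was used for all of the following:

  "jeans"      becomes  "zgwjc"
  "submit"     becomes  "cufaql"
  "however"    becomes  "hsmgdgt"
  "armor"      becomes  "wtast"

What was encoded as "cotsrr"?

scroll

j(9)→z(25) and e(4)→g(6) fit y≡9x+22 (mod 26); the inverse of 9 mod 26 is 3. Each letter's alphabet position (a=0..z=25) is mapped through 9·x+22 mod 26 — an affine cipher.
Undoing it on cotsrr: c(2)→3·(2−22)≡18=s; o(14)→3·(14−22)≡2=c; t(19)→3·(19−22)≡17=r; s(18)→3·(18−22)≡14=o; r(17)→3·(17−22)≡11=l; r(17)→3·(17−22)≡11=l (all mod 26).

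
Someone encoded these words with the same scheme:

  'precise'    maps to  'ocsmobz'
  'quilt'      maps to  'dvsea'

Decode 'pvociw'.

The output letters match the input read backwards, each shifted +10: precise reversed is esicerp. The word is reversed, then every letter is shifted forward by 10.
Reversing it on pvociw: shift back: p−10=f, v−10=l, o−10=e, c−10=s, i−10=y, w−10=m → flesym; then reverse → myself.

myself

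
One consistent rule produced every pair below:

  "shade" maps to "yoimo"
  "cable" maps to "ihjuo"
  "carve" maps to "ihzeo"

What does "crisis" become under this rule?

The shift increases by 1 at each position, starting from +6: 6, 7, 8, ….
For crisis: c+6=i, r+7=y, i+8=q, s+9=b, i+10=s, s+11=d.

iyqbsd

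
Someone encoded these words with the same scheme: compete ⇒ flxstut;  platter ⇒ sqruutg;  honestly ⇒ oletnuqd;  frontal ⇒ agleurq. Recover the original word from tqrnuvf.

c(2)→f(5) and o(14)→l(11) fit y≡7x+17 (mod 26); the inverse of 7 mod 26 is 15. Each letter's alphabet position (a=0..z=25) is mapped through 7·x+17 mod 26 — an affine cipher.
Decoding tqrnuvf: t(19)→15·(19−17)≡4=e; q(16)→15·(16−17)≡11=l; r(17)→15·(17−17)≡0=a; n(13)→15·(13−17)≡18=s; u(20)→15·(20−17)≡19=t; v(21)→15·(21−17)≡8=i; f(5)→15·(5−17)≡2=c (all mod 26).

elastic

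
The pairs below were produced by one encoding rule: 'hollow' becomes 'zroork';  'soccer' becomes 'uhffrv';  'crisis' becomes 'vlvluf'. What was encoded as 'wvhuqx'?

The word is reversed, then every letter is shifted forward by 3.
Decoding wvhuqx: shift back: w−3=t, v−3=s, h−3=e, u−3=r, q−3=n, x−3=u → tsernu; then reverse → unrest.

unrest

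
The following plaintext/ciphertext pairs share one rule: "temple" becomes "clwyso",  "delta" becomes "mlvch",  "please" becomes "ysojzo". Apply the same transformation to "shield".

Shifts by position in temple: pos 0: t→c (+9), pos 1: e→l (+7), pos 2: m→w (+10), pos 3: p→y (+9), pos 4: l→s (+7), pos 5: e→o (+10) — repeating every 3. A repeating key of period 3 is used — shifts +9, +7, +10 over and over.
Applying it to shield: s+9=b, h+7=o, i+10=s, e+9=n, l+7=s, d+10=n.

bosnsn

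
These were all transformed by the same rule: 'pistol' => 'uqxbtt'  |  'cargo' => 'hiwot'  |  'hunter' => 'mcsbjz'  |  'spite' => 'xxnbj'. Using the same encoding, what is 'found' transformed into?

Shifts by position in pistol: pos 0: p→u (+5), pos 1: i→q (+8), pos 2: s→x (+5), pos 3: t→b (+8) — repeating every 2. It's a Vigenère-style cipher with numeric key [5,8]: position i shifts by key[i mod 2].
Applying it to found: f+5=k, o+8=w, u+5=z, n+8=v, d+5=i.

kwzvi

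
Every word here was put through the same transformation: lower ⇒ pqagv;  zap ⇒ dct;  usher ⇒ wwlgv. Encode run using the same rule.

vwr

The shift depends on letter class: consonant l→p is +4, but vowel o→q is +2. Two shifts are in play — +2 for a/e/i/o/u, +4 for every other letter.
On run: r(cons)+4=v, u(vowel)+2=w, n(cons)+4=r.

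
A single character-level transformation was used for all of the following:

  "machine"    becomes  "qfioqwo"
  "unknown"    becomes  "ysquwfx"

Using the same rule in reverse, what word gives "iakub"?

event

Each letter shifts forward by (position + 4), i.e. 4, 5, 6, … — the shift grows by one for each successive letter.
Undoing it on iakub: i−4=e, a−5=v, k−6=e, u−7=n, b−8=t.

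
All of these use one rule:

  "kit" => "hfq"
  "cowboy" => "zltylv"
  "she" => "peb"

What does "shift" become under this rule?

pefcq

It's a constant shift of +23 (ROT23).
Applying it to shift: s+23=p, h+23=e, i+23=f, f+23=c, t+23=q.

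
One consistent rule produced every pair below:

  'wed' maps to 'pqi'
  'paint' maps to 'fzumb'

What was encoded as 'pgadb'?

proud

The output letters match the input read backwards, each shifted +12: wed reversed is dew. Read the word backwards and shift each letter +12.
Decoding pgadb: shift back: p−12=d, g−12=u, a−12=o, d−12=r, b−12=p → duorp; then reverse → proud.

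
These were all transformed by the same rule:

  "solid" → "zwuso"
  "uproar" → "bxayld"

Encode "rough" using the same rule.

ywdqs

Letter i (0-indexed) is shifted by i+7, so successive shifts are 7, 8, 9, ….
Applying it to rough: r+7=y, o+8=w, u+9=d, g+10=q, h+11=s.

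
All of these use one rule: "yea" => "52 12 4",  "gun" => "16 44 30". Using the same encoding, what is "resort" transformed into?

Each letter becomes 2×(its alphabet position, a=1..z=26) + 2.
Applying it to resort: r=18→38, e=5→12, s=19→40, o=15→32, r=18→38, t=20→42.

38 12 40 32 38 42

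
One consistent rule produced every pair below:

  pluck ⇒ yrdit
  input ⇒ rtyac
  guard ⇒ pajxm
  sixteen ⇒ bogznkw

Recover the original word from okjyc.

The shifts repeat in a cycle of length 2: positions 0,1,… shift by +9, +6, then the pattern repeats.
Decoding okjyc: o−9=f, k−6=e, j−9=a, y−6=s, c−9=t.

feast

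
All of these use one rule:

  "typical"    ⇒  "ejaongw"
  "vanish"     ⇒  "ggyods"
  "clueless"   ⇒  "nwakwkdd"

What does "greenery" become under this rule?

rckkykcj

Two shifts are in play — +6 for a/e/i/o/u, +11 for every other letter.
Applying it to greenery: g(cons)+11=r, r(cons)+11=c, e(vowel)+6=k, e(vowel)+6=k, n(cons)+11=y, e(vowel)+6=k, r(cons)+11=c, y(cons)+11=j.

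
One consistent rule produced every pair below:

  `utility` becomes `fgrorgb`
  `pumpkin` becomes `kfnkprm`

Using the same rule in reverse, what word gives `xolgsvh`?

clothes

Letters are reflected about the middle of the alphabet (position → 25−position): Atbash.
Undoing it on xolgsvh: x↔c, o↔l, l↔o, g↔t, s↔h, v↔e, h↔s.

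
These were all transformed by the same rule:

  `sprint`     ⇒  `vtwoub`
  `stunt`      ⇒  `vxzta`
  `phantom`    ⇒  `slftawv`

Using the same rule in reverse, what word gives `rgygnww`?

octagon

In sprint: s→v is +3, p→t is +4, r→w is +5, i→o is +6 — the shift increases by 1 each position. Letter i (0-indexed) is shifted by i+3, so successive shifts are 3, 4, 5, ….
Undoing it on rgygnww: r−3=o, g−4=c, y−5=t, g−6=a, n−7=g, w−8=o, w−9=n.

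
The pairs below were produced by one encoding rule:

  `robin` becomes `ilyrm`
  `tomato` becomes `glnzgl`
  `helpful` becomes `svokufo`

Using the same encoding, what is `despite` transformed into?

Each pair mirrors across the alphabet (r↔i, o↔l, b↔y): positions sum to 25. This is the alphabet-reversal cipher (Atbash): a becomes z, b becomes y, etc.
For despite: d↔w, e↔v, s↔h, p↔k, i↔r, t↔g, e↔v.

wvhkrgv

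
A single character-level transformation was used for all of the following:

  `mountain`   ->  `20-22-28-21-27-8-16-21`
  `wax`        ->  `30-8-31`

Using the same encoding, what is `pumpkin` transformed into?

23-28-20-23-18-16-21

m is letter #13 and maps to 20: an offset of 7. Letters become their 1-based position plus 7 (so a→8, b→9, …).
Applying it to pumpkin: p=16→23, u=21→28, m=13→20, p=16→23, k=11→18, i=9→16, n=14→21.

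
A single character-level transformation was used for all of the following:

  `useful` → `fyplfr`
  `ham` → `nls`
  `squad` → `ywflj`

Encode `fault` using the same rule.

llfrz

Two shifts are in play — +11 for a/e/i/o/u, +6 for every other letter.
Applying it to fault: f(cons)+6=l, a(vowel)+11=l, u(vowel)+11=f, l(cons)+6=r, t(cons)+6=z.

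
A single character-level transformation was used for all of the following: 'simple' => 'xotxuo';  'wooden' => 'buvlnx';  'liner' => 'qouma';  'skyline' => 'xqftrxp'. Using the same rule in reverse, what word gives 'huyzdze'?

corrupt

In simple: s→x is +5, i→o is +6, m→t is +7, p→x is +8 — the shift increases by 1 each position. The shift increases by 1 at each position, starting from +5: 5, 6, 7, ….
Undoing it on huyzdze: h−5=c, u−6=o, y−7=r, z−8=r, d−9=u, z−10=p, e−11=t.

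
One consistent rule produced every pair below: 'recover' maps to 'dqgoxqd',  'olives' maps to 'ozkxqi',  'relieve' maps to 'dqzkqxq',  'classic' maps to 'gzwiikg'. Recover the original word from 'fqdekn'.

hermit

r(17)→d(3) and e(4)→q(16) fit y≡5x+22 (mod 26); the inverse of 5 mod 26 is 21. Treating letters as 0–25, the rule is x ↦ 5x + 22 (mod 26).
Reversing it on fqdekn: f(5)→21·(5−22)≡7=h; q(16)→21·(16−22)≡4=e; d(3)→21·(3−22)≡17=r; e(4)→21·(4−22)≡12=m; k(10)→21·(10−22)≡8=i; n(13)→21·(13−22)≡19=t (all mod 26).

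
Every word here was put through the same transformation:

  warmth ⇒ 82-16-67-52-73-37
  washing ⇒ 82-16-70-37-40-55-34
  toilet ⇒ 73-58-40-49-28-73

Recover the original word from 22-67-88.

cry

w(#23)→82 and a(#1)→16: differences scale by 3, so n = 3·pos + 13. Each letter becomes 3×(its alphabet position, a=1..z=26) + 13.
Undoing it on 22-67-88: 22→(22−13)÷3=3=c, 67→(67−13)÷3=18=r, 88→(88−13)÷3=25=y.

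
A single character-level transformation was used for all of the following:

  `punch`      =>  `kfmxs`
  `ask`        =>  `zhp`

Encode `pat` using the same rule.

Each pair mirrors across the alphabet (p↔k, u↔f, n↔m): positions sum to 25. This is the alphabet-reversal cipher (Atbash): a becomes z, b becomes y, etc.
Applying it to pat: p↔k, a↔z, t↔g.

kzg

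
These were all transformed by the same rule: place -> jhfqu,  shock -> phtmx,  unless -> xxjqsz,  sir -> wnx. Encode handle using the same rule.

The output letters match the input read backwards, each shifted +5: place reversed is ecalp. The word is reversed, then every letter is shifted forward by 5.
For handle: reverse → eldnah; then shift: e+5=j, l+5=q, d+5=i, n+5=s, a+5=f, h+5=m.

jqisfm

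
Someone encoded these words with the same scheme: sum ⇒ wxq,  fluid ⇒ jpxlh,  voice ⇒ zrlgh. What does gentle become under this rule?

khrxph

The shift depends on letter class: consonant s→w is +4, but vowel u→x is +3. The rule splits by letter class: vowels +3, consonants +4.
Applying it to gentle: g(cons)+4=k, e(vowel)+3=h, n(cons)+4=r, t(cons)+4=x, l(cons)+4=p, e(vowel)+3=h.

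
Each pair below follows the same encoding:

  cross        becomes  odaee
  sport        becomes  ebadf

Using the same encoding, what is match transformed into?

Compare letters: c→o is +12, r→d is +12, o→a is +12 — a constant shift. Each letter is shifted forward by 12 in the alphabet (a Caesar shift of +12).
Applying it to match: m+12=y, a+12=m, t+12=f, c+12=o, h+12=t.

ymfot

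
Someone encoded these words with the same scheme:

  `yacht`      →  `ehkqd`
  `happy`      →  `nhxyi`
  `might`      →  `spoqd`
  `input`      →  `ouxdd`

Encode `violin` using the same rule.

bpwusy

Letter i (0-indexed) is shifted by i+6, so successive shifts are 6, 7, 8, ….
On violin: v+6=b, i+7=p, o+8=w, l+9=u, i+10=s, n+11=y.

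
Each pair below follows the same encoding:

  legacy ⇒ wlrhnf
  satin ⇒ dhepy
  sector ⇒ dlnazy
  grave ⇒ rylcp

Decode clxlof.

It's a Vigenère-style cipher with numeric key [11,7]: position i shifts by key[i mod 2].
Reversing it on clxlof: c−11=r, l−7=e, x−11=m, l−7=e, o−11=d, f−7=y.

remedy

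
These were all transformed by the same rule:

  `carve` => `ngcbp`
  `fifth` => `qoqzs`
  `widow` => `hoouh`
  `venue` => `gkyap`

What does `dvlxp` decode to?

A repeating key of period 2 is used — shifts +11, +6 over and over.
Reversing it on dvlxp: d−11=s, v−6=p, l−11=a, x−6=r, p−11=e.

spare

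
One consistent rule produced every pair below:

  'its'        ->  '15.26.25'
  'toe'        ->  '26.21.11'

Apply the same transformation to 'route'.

24.21.27.26.11

i is letter #9 and maps to 15: an offset of 6. Letters become their 1-based position plus 6 (so a→7, b→8, …).
For route: r=18→24, o=15→21, u=21→27, t=20→26, e=5→11.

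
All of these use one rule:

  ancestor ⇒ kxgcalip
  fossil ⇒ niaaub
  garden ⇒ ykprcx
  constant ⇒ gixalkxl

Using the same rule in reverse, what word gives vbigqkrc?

blockade

a(0)→k(10) and n(13)→x(23) fit y≡11x+10 (mod 26); the inverse of 11 mod 26 is 19. This is an affine cipher: with a=0,…,z=25, each position x becomes (11x+10) mod 26.
Reversing it on vbigqkrc: v(21)→19·(21−10)≡1=b; b(1)→19·(1−10)≡11=l; i(8)→19·(8−10)≡14=o; g(6)→19·(6−10)≡2=c; q(16)→19·(16−10)≡10=k; k(10)→19·(10−10)≡0=a; r(17)→19·(17−10)≡3=d; c(2)→19·(2−10)≡4=e (all mod 26).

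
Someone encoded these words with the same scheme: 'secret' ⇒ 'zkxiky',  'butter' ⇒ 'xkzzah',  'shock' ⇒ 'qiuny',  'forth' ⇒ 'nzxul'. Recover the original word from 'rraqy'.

skull

The output letters match the input read backwards, each shifted +6: secret reversed is terces. Two steps: reverse the string, then apply a Caesar shift of +6.
Undoing it on rraqy: shift back: r−6=l, r−6=l, a−6=u, q−6=k, y−6=s → lluks; then reverse → skull.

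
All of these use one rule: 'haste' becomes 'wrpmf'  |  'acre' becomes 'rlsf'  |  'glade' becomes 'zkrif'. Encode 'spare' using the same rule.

pyrsf

Treating letters as 0–25, the rule is x ↦ 23x + 17 (mod 26).
On spare: s(18)→23·18+17≡15=p; p(15)→23·15+17≡24=y; a(0)→23·0+17≡17=r; r(17)→23·17+17≡18=s; e(4)→23·4+17≡5=f (all mod 26).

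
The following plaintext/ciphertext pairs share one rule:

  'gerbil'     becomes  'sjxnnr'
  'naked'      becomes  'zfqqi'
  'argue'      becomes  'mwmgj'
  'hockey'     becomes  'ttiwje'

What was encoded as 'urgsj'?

image

Shifts by position in gerbil: pos 0: g→s (+12), pos 1: e→j (+5), pos 2: r→x (+6), pos 3: b→n (+12), pos 4: i→n (+5), pos 5: l→r (+6) — repeating every 3. The shifts repeat in a cycle of length 3: positions 0,1,… shift by +12, +5, +6, then the pattern repeats.
Decoding urgsj: u−12=i, r−5=m, g−6=a, s−12=g, j−5=e.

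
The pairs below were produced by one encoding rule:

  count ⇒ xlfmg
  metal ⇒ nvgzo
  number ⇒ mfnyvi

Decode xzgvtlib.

This is the alphabet-reversal cipher (Atbash): a becomes z, b becomes y, etc.
Reversing it on xzgvtlib: x↔c, z↔a, g↔t, v↔e, t↔g, l↔o, i↔r, b↔y.

category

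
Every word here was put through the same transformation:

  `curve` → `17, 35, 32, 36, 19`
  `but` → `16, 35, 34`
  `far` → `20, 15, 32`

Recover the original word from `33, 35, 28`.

c is letter #3 and maps to 17: an offset of 14. Letters become their 1-based position plus 14 (so a→15, b→16, …).
Undoing it on 33, 35, 28: 33→(33−14)÷1=19=s, 35→(35−14)÷1=21=u, 28→(28−14)÷1=14=n.

sun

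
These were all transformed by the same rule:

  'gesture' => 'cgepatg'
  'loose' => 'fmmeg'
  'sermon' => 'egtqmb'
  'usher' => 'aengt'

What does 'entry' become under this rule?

gbpts

g(6)→c(2) and e(4)→g(6) fit y≡11x+14 (mod 26); the inverse of 11 mod 26 is 19. Each letter's alphabet position (a=0..z=25) is mapped through 11·x+14 mod 26 — an affine cipher.
On entry: e(4)→11·4+14≡6=g; n(13)→11·13+14≡1=b; t(19)→11·19+14≡15=p; r(17)→11·17+14≡19=t; y(24)→11·24+14≡18=s (all mod 26).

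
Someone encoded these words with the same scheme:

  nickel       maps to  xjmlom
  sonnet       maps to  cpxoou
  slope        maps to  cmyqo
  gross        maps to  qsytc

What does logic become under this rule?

vpqjm

Shifts by position in nickel: pos 0: n→x (+10), pos 1: i→j (+1), pos 2: c→m (+10), pos 3: k→l (+1) — repeating every 2. It's a Vigenère-style cipher with numeric key [10,1]: position i shifts by key[i mod 2].
Applying it to logic: l+10=v, o+1=p, g+10=q, i+1=j, c+10=m.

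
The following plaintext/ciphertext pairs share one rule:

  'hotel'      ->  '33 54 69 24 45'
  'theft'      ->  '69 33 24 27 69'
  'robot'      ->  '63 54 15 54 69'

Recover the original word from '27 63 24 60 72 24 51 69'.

h(#8)→33 and o(#15)→54: differences scale by 3, so n = 3·pos + 9. With a=1..z=26, the number is 3·pos + 9.
Undoing it on 27 63 24 60 72 24 51 69: 27→(27−9)÷3=6=f, 63→(63−9)÷3=18=r, 24→(24−9)÷3=5=e, 60→(60−9)÷3=17=q, 72→(72−9)÷3=21=u, 24→(24−9)÷3=5=e, 51→(51−9)÷3=14=n, 69→(69−9)÷3=20=t.

frequent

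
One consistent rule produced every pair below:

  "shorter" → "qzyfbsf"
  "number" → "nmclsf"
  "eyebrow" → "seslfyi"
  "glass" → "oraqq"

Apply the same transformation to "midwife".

ckhikds

s(18)→q(16) and h(7)→z(25) fit y≡11x+0 (mod 26); the inverse of 11 mod 26 is 19. Each letter's alphabet position (a=0..z=25) is mapped through 11·x+0 mod 26 — an affine cipher.
For midwife: m(12)→11·12+0≡2=c; i(8)→11·8+0≡10=k; d(3)→11·3+0≡7=h; w(22)→11·22+0≡8=i; i(8)→11·8+0≡10=k; f(5)→11·5+0≡3=d; e(4)→11·4+0≡18=s (all mod 26).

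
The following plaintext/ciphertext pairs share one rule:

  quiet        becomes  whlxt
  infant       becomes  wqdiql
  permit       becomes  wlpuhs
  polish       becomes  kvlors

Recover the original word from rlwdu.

ratio

The output letters match the input read backwards, each shifted +3: quiet reversed is teiuq. The word is reversed, then every letter is shifted forward by 3.
Decoding rlwdu: shift back: r−3=o, l−3=i, w−3=t, d−3=a, u−3=r → oitar; then reverse → ratio.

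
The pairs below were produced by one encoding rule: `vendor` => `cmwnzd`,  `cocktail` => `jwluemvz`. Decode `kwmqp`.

dodge

In vendor: v→c is +7, e→m is +8, n→w is +9, d→n is +10 — the shift increases by 1 each position. Letter i (0-indexed) is shifted by i+7, so successive shifts are 7, 8, 9, ….
Decoding kwmqp: k−7=d, w−8=o, m−9=d, q−10=g, p−11=e.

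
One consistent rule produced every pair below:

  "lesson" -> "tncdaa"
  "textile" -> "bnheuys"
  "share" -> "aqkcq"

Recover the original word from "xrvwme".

Each letter shifts forward by (position + 8), i.e. 8, 9, 10, … — the shift grows by one for each successive letter.
Decoding xrvwme: x−8=p, r−9=i, v−10=l, w−11=l, m−12=a, e−13=r.

pillar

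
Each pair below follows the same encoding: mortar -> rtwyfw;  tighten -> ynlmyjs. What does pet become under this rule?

Compare letters: m→r is +5, o→t is +5, r→w is +5 — a constant shift. Each letter is shifted forward by 5 in the alphabet (a Caesar shift of +5).
Applying it to pet: p+5=u, e+5=j, t+5=y.

ujy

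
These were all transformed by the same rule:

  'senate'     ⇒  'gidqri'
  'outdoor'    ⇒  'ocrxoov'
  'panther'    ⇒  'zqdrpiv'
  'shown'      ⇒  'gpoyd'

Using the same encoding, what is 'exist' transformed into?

Treating letters as 0–25, the rule is x ↦ 11x + 16 (mod 26).
For exist: e(4)→11·4+16≡8=i; x(23)→11·23+16≡9=j; i(8)→11·8+16≡0=a; s(18)→11·18+16≡6=g; t(19)→11·19+16≡17=r (all mod 26).

ijagr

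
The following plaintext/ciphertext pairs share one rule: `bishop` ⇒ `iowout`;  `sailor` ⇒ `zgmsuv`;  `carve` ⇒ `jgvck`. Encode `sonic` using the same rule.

Shifts by position in bishop: pos 0: b→i (+7), pos 1: i→o (+6), pos 2: s→w (+4), pos 3: h→o (+7), pos 4: o→u (+6), pos 5: p→t (+4) — repeating every 3. A repeating key of period 3 is used — shifts +7, +6, +4 over and over.
On sonic: s+7=z, o+6=u, n+4=r, i+7=p, c+6=i.

zurpi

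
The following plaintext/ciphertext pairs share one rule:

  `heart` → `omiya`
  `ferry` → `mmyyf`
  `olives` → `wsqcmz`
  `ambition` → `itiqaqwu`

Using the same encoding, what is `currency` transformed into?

The shift depends on letter class: consonant h→o is +7, but vowel e→m is +8. The rule splits by letter class: vowels +8, consonants +7.
For currency: c(cons)+7=j, u(vowel)+8=c, r(cons)+7=y, r(cons)+7=y, e(vowel)+8=m, n(cons)+7=u, c(cons)+7=j, y(cons)+7=f.

jcyymujf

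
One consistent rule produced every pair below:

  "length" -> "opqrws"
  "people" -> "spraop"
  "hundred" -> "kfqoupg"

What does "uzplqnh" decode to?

Shifts by position in length: pos 0: l→o (+3), pos 1: e→p (+11), pos 2: n→q (+3), pos 3: g→r (+11) — repeating every 2. A repeating key of period 2 is used — shifts +3, +11 over and over.
Reversing it on uzplqnh: u−3=r, z−11=o, p−3=m, l−11=a, q−3=n, n−11=c, h−3=e.

romance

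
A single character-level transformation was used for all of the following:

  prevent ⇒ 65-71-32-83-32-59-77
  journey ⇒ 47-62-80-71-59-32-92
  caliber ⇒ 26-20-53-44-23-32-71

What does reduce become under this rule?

p(#16)→65 and r(#18)→71: differences scale by 3, so n = 3·pos + 17. Each letter becomes 3×(its alphabet position, a=1..z=26) + 17.
On reduce: r=18→71, e=5→32, d=4→29, u=21→80, c=3→26, e=5→32.

71-32-29-80-26-32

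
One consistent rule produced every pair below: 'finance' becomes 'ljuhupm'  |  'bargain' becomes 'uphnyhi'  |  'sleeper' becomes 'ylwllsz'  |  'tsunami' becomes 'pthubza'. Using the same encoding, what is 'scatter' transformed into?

ylaahjz

The output letters match the input read backwards, each shifted +7: finance reversed is ecnanif. Two steps: reverse the string, then apply a Caesar shift of +7.
Applying it to scatter: reverse → rettacs; then shift: r+7=y, e+7=l, t+7=a, t+7=a, a+7=h, c+7=j, s+7=z.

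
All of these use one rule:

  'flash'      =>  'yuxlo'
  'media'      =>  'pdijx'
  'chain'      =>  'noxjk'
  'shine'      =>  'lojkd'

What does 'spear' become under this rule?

f(5)→y(24) and l(11)→u(20) fit y≡21x+23 (mod 26); the inverse of 21 mod 26 is 5. Each letter's alphabet position (a=0..z=25) is mapped through 21·x+23 mod 26 — an affine cipher.
On spear: s(18)→21·18+23≡11=l; p(15)→21·15+23≡0=a; e(4)→21·4+23≡3=d; a(0)→21·0+23≡23=x; r(17)→21·17+23≡16=q (all mod 26).

ladxq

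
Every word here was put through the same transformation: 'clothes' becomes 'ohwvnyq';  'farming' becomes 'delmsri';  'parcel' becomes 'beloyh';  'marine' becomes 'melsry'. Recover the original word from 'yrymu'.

enemy

Each letter's alphabet position (a=0..z=25) is mapped through 5·x+4 mod 26 — an affine cipher.
Decoding yrymu: y(24)→21·(24−4)≡4=e; r(17)→21·(17−4)≡13=n; y(24)→21·(24−4)≡4=e; m(12)→21·(12−4)≡12=m; u(20)→21·(20−4)≡24=y (all mod 26).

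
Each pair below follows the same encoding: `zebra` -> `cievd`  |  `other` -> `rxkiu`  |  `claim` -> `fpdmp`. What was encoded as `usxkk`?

The shifts repeat in a cycle of length 2: positions 0,1,… shift by +3, +4, then the pattern repeats.
Undoing it on usxkk: u−3=r, s−4=o, x−3=u, k−4=g, k−3=h.

rough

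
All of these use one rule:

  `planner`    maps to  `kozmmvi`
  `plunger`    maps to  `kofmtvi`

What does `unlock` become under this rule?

fmolxp

Each pair mirrors across the alphabet (p↔k, l↔o, a↔z): positions sum to 25. Each letter is replaced by its mirror in the alphabet: a↔z, b↔y, c↔x, and so on (the Atbash cipher).
Applying it to unlock: u↔f, n↔m, l↔o, o↔l, c↔x, k↔p.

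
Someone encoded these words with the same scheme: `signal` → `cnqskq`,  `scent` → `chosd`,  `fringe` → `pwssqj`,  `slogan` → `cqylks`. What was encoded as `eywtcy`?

Shifts by position in signal: pos 0: s→c (+10), pos 1: i→n (+5), pos 2: g→q (+10), pos 3: n→s (+5) — repeating every 2. The shifts repeat in a cycle of length 2: positions 0,1,… shift by +10, +5, then the pattern repeats.
Decoding eywtcy: e−10=u, y−5=t, w−10=m, t−5=o, c−10=s, y−5=t.

utmost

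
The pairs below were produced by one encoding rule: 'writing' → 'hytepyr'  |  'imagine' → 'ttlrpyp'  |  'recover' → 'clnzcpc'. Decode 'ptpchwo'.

Shifts by position in writing: pos 0: w→h (+11), pos 1: r→y (+7), pos 2: i→t (+11), pos 3: t→e (+11), pos 4: i→p (+7), pos 5: n→y (+11) — repeating every 3. A repeating key of period 3 is used — shifts +11, +7, +11 over and over.
Undoing it on ptpchwo: p−11=e, t−7=m, p−11=e, c−11=r, h−7=a, w−11=l, o−11=d.

emerald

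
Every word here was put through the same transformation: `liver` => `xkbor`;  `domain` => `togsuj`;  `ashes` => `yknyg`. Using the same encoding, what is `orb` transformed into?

hxu

Read the word backwards and shift each letter +6.
On orb: reverse → bro; then shift: b+6=h, r+6=x, o+6=u.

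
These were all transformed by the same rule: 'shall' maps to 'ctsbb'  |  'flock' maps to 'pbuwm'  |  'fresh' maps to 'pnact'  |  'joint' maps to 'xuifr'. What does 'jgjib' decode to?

s(18)→c(2) and h(7)→t(19) fit y≡15x+18 (mod 26); the inverse of 15 mod 26 is 7. This is an affine cipher: with a=0,…,z=25, each position x becomes (15x+18) mod 26.
Undoing it on jgjib: j(9)→7·(9−18)≡15=p; g(6)→7·(6−18)≡20=u; j(9)→7·(9−18)≡15=p; i(8)→7·(8−18)≡8=i; b(1)→7·(1−18)≡11=l (all mod 26).

pupil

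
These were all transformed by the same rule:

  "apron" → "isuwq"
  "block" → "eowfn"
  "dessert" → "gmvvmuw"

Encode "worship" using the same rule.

The shift depends on letter class: consonant p→s is +3, but vowel a→i is +8. Vowels shift forward by 8 and consonants shift forward by 3.
Applying it to worship: w(cons)+3=z, o(vowel)+8=w, r(cons)+3=u, s(cons)+3=v, h(cons)+3=k, i(vowel)+8=q, p(cons)+3=s.

zwuvkqs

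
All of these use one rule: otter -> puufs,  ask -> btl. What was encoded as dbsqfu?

carpet

Compare letters: o→p is +1, t→u is +1, t→u is +1 — a constant shift. It's a constant shift of +1 (ROT1).
Decoding dbsqfu: d−1=c, b−1=a, s−1=r, q−1=p, f−1=e, u−1=t.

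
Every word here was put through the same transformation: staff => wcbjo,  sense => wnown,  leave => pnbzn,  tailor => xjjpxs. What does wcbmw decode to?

Shifts by position in staff: pos 0: s→w (+4), pos 1: t→c (+9), pos 2: a→b (+1), pos 3: f→j (+4), pos 4: f→o (+9) — repeating every 3. A repeating key of period 3 is used — shifts +4, +9, +1 over and over.
Decoding wcbmw: w−4=s, c−9=t, b−1=a, m−4=i, w−9=n.

stain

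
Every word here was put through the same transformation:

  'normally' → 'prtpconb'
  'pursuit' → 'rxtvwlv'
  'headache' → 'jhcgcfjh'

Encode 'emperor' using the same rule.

A repeating key of period 2 is used — shifts +2, +3 over and over.
For emperor: e+2=g, m+3=p, p+2=r, e+3=h, r+2=t, o+3=r, r+2=t.

gprhtrt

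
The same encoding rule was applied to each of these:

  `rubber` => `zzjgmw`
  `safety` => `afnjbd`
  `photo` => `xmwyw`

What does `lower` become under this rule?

ttejz

Shifts by position in rubber: pos 0: r→z (+8), pos 1: u→z (+5), pos 2: b→j (+8), pos 3: b→g (+5) — repeating every 2. The shifts repeat in a cycle of length 2: positions 0,1,… shift by +8, +5, then the pattern repeats.
On lower: l+8=t, o+5=t, w+8=e, e+5=j, r+8=z.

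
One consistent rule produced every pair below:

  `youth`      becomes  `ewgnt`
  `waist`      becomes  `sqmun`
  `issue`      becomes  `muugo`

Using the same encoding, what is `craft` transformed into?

cbqhn

Treating letters as 0–25, the rule is x ↦ 19x + 16 (mod 26).
On craft: c(2)→19·2+16≡2=c; r(17)→19·17+16≡1=b; a(0)→19·0+16≡16=q; f(5)→19·5+16≡7=h; t(19)→19·19+16≡13=n (all mod 26).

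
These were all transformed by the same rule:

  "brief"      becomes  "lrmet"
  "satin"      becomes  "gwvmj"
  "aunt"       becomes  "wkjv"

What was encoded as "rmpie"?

b(1)→l(11) and r(17)→r(17) fit y≡15x+22 (mod 26); the inverse of 15 mod 26 is 7. Treating letters as 0–25, the rule is x ↦ 15x + 22 (mod 26).
Decoding rmpie: r(17)→7·(17−22)≡17=r; m(12)→7·(12−22)≡8=i; p(15)→7·(15−22)≡3=d; i(8)→7·(8−22)≡6=g; e(4)→7·(4−22)≡4=e (all mod 26).

ridge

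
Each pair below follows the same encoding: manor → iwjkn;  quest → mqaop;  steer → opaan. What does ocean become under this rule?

Compare letters: m→i is +22, a→w is +22, n→j is +22 — a constant shift. It's a constant shift of +22 (ROT22).
Applying it to ocean: o+22=k, c+22=y, e+22=a, a+22=w, n+22=j.

kyawj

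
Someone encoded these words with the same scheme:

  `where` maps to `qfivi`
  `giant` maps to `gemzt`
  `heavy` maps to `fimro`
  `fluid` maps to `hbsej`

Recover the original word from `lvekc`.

This is an affine cipher: with a=0,…,z=25, each position x becomes (25x+12) mod 26.
Decoding lvekc: l(11)→25·(11−12)≡1=b; v(21)→25·(21−12)≡17=r; e(4)→25·(4−12)≡8=i; k(10)→25·(10−12)≡2=c; c(2)→25·(2−12)≡10=k (all mod 26).

brick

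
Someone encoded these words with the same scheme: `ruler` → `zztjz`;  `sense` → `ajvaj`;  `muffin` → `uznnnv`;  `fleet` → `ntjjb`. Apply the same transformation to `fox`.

Vowels shift forward by 5 and consonants shift forward by 8.
Applying it to fox: f(cons)+8=n, o(vowel)+5=t, x(cons)+8=f.

ntf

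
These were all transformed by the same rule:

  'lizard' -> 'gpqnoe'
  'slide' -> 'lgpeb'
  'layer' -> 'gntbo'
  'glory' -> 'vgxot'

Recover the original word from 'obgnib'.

Each letter's alphabet position (a=0..z=25) is mapped through 23·x+13 mod 26 — an affine cipher.
Undoing it on obgnib: o(14)→17·(14−13)≡17=r; b(1)→17·(1−13)≡4=e; g(6)→17·(6−13)≡11=l; n(13)→17·(13−13)≡0=a; i(8)→17·(8−13)≡19=t; b(1)→17·(1−13)≡4=e (all mod 26).

relate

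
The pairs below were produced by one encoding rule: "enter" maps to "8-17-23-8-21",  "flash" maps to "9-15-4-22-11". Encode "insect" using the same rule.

Letters become their 1-based position plus 3 (so a→4, b→5, …).
For insect: i=9→12, n=14→17, s=19→22, e=5→8, c=3→6, t=20→23.

12-17-22-8-6-23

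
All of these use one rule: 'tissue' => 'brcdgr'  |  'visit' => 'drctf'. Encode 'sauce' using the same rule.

ajenq

In tissue: t→b is +8, i→r is +9, s→c is +10, s→d is +11 — the shift increases by 1 each position. Letter i (0-indexed) is shifted by i+8, so successive shifts are 8, 9, 10, ….
On sauce: s+8=a, a+9=j, u+10=e, c+11=n, e+12=q.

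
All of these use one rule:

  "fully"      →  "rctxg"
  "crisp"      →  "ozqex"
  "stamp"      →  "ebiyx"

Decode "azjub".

Shifts by position in fully: pos 0: f→r (+12), pos 1: u→c (+8), pos 2: l→t (+8), pos 3: l→x (+12), pos 4: y→g (+8) — repeating every 3. It's a Vigenère-style cipher with numeric key [12,8,8]: position i shifts by key[i mod 3].
Undoing it on azjub: a−12=o, z−8=r, j−8=b, u−12=i, b−8=t.

orbit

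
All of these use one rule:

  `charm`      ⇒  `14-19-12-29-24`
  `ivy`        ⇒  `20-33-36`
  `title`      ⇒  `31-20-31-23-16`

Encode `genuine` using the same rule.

Letters become their 1-based position plus 11 (so a→12, b→13, …).
For genuine: g=7→18, e=5→16, n=14→25, u=21→32, i=9→20, n=14→25, e=5→16.

18-16-25-32-20-25-16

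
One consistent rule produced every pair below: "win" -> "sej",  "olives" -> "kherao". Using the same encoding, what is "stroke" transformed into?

This is a Caesar cipher with shift 22.
Applying it to stroke: s+22=o, t+22=p, r+22=n, o+22=k, k+22=g, e+22=a.

opnkga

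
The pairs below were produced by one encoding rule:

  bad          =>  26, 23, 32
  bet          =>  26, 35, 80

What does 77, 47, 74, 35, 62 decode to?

siren

With a=1..z=26, the number is 3·pos + 20.
Decoding 77, 47, 74, 35, 62: 77→(77−20)÷3=19=s, 47→(47−20)÷3=9=i, 74→(74−20)÷3=18=r, 35→(35−20)÷3=5=e, 62→(62−20)÷3=14=n.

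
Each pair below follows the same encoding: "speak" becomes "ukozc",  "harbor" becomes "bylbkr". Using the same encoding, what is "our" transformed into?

The output letters match the input read backwards, each shifted +10: speak reversed is kaeps. Two steps: reverse the string, then apply a Caesar shift of +10.
On our: reverse → ruo; then shift: r+10=b, u+10=e, o+10=y.

bey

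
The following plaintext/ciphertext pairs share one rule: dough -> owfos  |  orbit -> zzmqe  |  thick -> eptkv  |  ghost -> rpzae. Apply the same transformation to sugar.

Shifts by position in dough: pos 0: d→o (+11), pos 1: o→w (+8), pos 2: u→f (+11), pos 3: g→o (+8) — repeating every 2. A repeating key of period 2 is used — shifts +11, +8 over and over.
Applying it to sugar: s+11=d, u+8=c, g+11=r, a+8=i, r+11=c.

dcric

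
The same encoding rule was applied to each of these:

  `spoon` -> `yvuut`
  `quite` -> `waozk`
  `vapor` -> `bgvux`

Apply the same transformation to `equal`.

Compare letters: s→y is +6, p→v is +6, o→u is +6 — a constant shift. Every letter moves 6 places later in the alphabet, wrapping around z→a.
For equal: e+6=k, q+6=w, u+6=a, a+6=g, l+6=r.

kwagr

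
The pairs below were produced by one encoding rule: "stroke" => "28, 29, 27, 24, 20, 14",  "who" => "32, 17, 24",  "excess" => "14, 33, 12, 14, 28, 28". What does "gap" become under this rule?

16, 10, 25

s is letter #19 and maps to 28: an offset of 9. Each letter is replaced by its alphabet position (a=1..z=26) + 9.
Applying it to gap: g=7→16, a=1→10, p=16→25.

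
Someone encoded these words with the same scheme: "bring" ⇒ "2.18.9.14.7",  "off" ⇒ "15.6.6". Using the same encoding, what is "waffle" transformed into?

23.1.6.6.12.5

b is letter #2 and maps to 2: an offset of 0. Each letter is replaced by its alphabet position (a=1, b=2, …, z=26).
On waffle: w=23→23, a=1→1, f=6→6, f=6→6, l=12→12, e=5→5.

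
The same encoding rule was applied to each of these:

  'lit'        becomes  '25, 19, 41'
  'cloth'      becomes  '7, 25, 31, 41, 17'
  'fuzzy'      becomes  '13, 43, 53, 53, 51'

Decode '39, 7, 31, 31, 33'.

l(#12)→25 and i(#9)→19: differences scale by 2, so n = 2·pos + 1. Each letter becomes 2×(its alphabet position, a=1..z=26) + 1.
Reversing it on 39, 7, 31, 31, 33: 39→(39−1)÷2=19=s, 7→(7−1)÷2=3=c, 31→(31−1)÷2=15=o, 31→(31−1)÷2=15=o, 33→(33−1)÷2=16=p.

scoop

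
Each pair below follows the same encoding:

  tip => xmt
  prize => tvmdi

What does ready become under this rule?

viehc

Compare letters: t→x is +4, i→m is +4, p→t is +4 — a constant shift. It's a constant shift of +4 (ROT4).
On ready: r+4=v, e+4=i, a+4=e, d+4=h, y+4=c.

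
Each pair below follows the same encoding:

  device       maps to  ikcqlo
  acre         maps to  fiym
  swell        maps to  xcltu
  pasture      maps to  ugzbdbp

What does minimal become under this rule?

In device: d→i is +5, e→k is +6, v→c is +7, i→q is +8 — the shift increases by 1 each position. Letter i (0-indexed) is shifted by i+5, so successive shifts are 5, 6, 7, ….
On minimal: m+5=r, i+6=o, n+7=u, i+8=q, m+9=v, a+10=k, l+11=w.

rouqvkw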